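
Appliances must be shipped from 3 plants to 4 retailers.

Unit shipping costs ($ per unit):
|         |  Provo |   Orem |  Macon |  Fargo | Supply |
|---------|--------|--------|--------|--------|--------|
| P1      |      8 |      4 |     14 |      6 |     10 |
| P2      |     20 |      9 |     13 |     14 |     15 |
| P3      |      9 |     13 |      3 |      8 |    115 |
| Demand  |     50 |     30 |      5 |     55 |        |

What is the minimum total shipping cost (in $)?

1145

A cheapest plan:
  P1–Orem: 10 × $4 = $40
  P2–Orem: 15 × $9 = $135
  P3–Provo: 50 × $9 = $450
  P3–Orem: 5 × $13 = $65
  P3–Macon: 5 × $3 = $15
  P3–Fargo: 55 × $8 = $440
Total = 40 + 135 + 450 + 65 + 15 + 440 = $1145.
(Supply check: P1 ships 10; P2 ships 15; P3 ships 115.)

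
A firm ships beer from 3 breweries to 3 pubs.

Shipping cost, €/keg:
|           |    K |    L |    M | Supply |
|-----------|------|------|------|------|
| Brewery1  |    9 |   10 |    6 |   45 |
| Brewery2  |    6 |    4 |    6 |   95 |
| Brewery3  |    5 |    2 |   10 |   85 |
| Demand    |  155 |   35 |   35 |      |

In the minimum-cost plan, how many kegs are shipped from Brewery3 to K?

50

Optimal shipments:
  Brewery1->K: 10 kegs
  Brewery1->M: 35 kegs
  Brewery2->K: 95 kegs
  Brewery3->K: 50 kegs
  Brewery3->L: 35 kegs
Total cost = €1190.
So Brewery3→K carries 50 kegs.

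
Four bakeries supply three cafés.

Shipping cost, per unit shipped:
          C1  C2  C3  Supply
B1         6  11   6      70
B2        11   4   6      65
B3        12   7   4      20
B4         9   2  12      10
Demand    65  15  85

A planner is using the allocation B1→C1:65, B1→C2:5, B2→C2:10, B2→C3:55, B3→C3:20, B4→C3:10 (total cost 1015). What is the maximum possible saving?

115

Current plan cost = 65·6 + 5·11 + 10·4 + 55·6 + 20·4 + 10·12 = 1015.
Optimal plan:
  B1->C1: 65 × 6 = 390
  B1->C3: 5 × 6 = 30
  B2->C2: 5 × 4 = 20
  B2->C3: 60 × 6 = 360
  B3->C3: 20 × 4 = 80
  B4->C2: 10 × 2 = 20
Optimal cost = 900.
Saving = 1015 − 900 = 115.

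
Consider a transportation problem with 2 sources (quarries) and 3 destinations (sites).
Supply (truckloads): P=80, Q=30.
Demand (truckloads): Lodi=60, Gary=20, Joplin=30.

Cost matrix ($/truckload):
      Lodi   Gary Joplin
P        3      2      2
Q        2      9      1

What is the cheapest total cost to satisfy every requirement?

250

A cheapest plan:
  P→Lodi: 30 truckloads
  P→Gary: 20 truckloads
  P→Joplin: 30 truckloads
  Q→Lodi: 30 truckloads
Total cost = $250.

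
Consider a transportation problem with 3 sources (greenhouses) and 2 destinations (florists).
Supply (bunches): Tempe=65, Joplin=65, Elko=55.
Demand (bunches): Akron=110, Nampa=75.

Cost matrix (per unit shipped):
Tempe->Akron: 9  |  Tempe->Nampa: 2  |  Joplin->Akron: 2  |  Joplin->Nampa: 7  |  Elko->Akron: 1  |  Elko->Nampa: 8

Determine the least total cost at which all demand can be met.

365

One minimum-cost allocation:
  Tempe to Nampa: 65 × 2 = 130
  Joplin to Akron: 55 × 2 = 110
  Joplin to Nampa: 10 × 7 = 70
  Elko to Akron: 55 × 1 = 55
Total = 130 + 110 + 70 + 55 = 365.
(Supply check: Tempe ships 65; Joplin ships 65; Elko ships 55.)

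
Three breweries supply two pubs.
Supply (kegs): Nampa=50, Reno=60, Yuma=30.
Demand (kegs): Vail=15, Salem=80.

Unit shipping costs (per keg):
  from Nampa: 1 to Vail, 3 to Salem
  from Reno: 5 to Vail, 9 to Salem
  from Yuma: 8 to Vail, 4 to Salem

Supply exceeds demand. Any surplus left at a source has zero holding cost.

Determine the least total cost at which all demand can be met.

345

One minimum-cost allocation:
  Nampa->Salem: 50 × 3 = 150
  Reno->Vail: 15 × 5 = 75
  Yuma->Salem: 30 × 4 = 120
Total = 150 + 75 + 120 = 345.
(Supply check: Nampa ships 50; Reno ships 15; Yuma ships 30.)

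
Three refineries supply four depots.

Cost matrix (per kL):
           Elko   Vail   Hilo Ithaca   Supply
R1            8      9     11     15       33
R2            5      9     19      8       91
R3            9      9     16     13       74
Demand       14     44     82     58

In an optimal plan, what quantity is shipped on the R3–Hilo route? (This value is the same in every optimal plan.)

49

The minimum-cost plan:
  R1–Hilo: 33 kL
  R2–Elko: 14 kL
  R2–Vail: 19 kL
  R2–Ithaca: 58 kL
  R3–Vail: 25 kL
  R3–Hilo: 49 kL
Total cost = 2077.
So R3→Hilo carries 49 kL.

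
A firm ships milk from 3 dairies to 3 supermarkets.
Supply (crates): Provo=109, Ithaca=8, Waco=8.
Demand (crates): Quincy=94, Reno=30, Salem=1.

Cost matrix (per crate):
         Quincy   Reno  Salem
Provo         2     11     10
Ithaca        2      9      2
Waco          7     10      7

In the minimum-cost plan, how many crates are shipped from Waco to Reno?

Solving gives:
  Provo to Quincy: 94 × 2 = 188
  Provo to Reno: 15 × 11 = 165
  Ithaca to Reno: 7 × 9 = 63
  Ithaca to Salem: 1 × 2 = 2
  Waco to Reno: 8 × 10 = 80
Total cost = 498.
So Waco→Reno carries 8 crates.

8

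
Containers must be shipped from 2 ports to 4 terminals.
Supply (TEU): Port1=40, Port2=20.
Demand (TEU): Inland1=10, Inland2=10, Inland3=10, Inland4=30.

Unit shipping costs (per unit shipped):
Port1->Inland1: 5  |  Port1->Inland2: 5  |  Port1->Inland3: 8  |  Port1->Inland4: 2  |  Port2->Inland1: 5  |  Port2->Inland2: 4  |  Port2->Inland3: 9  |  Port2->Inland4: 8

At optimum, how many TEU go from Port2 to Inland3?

0

Optimal shipments:
  Port1->Inland3: 10 TEU
  Port1->Inland4: 30 TEU
  Port2->Inland1: 10 TEU
  Port2->Inland2: 10 TEU
Total cost = 230.
The route Port2→Inland3 is not used.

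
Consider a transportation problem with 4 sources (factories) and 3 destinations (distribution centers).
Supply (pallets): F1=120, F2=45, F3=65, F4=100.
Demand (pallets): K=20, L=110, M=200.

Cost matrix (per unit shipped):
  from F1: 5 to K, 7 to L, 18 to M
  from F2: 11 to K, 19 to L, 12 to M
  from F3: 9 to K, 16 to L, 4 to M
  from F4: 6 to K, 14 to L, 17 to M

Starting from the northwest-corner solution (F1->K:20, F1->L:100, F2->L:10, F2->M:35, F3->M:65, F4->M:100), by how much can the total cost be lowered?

160

Current plan cost = 20·5 + 100·7 + 10·19 + 35·12 + 65·4 + 100·17 = 3370.
Optimal plan:
  F1–K: 10 × 5 = 50
  F1–L: 110 × 7 = 770
  F2–M: 45 × 12 = 540
  F3–M: 65 × 4 = 260
  F4–K: 10 × 6 = 60
  F4–M: 90 × 17 = 1530
Optimal cost = 3210.
Saving = 3370 − 3210 = 160.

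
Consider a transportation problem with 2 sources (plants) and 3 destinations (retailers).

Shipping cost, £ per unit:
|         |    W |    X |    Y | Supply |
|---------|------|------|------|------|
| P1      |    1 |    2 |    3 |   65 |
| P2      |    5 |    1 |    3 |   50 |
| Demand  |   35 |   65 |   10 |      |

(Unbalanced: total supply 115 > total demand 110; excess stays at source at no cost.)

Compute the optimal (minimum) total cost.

Optimal allocation:
  P1 to W: 35 × £1 = £35
  P1 to X: 15 × £2 = £30
  P1 to Y: 10 × £3 = £30
  P2 to X: 50 × £1 = £50
Total = 35 + 30 + 30 + 50 = £145.

145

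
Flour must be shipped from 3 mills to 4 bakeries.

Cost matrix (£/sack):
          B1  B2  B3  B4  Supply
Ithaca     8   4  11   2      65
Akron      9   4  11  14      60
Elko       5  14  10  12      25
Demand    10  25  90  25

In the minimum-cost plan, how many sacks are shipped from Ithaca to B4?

The minimum-cost plan:
  Ithaca–B2: 25 × £4 = £100
  Ithaca–B3: 15 × £11 = £165
  Ithaca–B4: 25 × £2 = £50
  Akron–B3: 60 × £11 = £660
  Elko–B1: 10 × £5 = £50
  Elko–B3: 15 × £10 = £150
Total cost = £1175.
So Ithaca→B4 carries 25 sacks.

25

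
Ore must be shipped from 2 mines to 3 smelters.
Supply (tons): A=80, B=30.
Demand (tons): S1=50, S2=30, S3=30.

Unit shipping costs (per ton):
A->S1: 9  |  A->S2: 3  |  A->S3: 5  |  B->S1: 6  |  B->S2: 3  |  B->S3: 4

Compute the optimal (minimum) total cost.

One minimum-cost allocation:
  A–S1: 20 × 9 = 180
  A–S2: 30 × 3 = 90
  A–S3: 30 × 5 = 150
  B–S1: 30 × 6 = 180
Total = 180 + 90 + 150 + 180 = 600.

600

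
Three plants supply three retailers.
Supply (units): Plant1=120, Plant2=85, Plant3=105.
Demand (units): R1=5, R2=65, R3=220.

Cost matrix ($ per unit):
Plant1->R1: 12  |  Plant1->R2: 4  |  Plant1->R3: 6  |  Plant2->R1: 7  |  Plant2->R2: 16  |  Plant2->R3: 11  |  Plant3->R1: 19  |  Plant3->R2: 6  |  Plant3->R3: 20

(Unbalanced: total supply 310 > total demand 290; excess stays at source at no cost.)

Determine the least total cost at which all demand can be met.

A cheapest plan:
  Plant1 to R3: 120 × $6 = $720
  Plant2 to R1: 5 × $7 = $35
  Plant2 to R3: 80 × $11 = $880
  Plant3 to R2: 65 × $6 = $390
  Plant3 to R3: 20 × $20 = $400
Total = 720 + 35 + 880 + 390 + 400 = $2425.

2425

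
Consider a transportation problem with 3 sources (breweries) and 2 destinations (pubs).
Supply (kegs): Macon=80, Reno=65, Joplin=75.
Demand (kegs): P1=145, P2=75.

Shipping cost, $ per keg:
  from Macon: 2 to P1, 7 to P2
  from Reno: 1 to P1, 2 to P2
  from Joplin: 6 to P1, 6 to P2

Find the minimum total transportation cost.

A cheapest plan:
  Macon→P1: 80 × $2 = $160
  Reno→P1: 65 × $1 = $65
  Joplin→P2: 75 × $6 = $450
Total = 160 + 65 + 450 = $675.

675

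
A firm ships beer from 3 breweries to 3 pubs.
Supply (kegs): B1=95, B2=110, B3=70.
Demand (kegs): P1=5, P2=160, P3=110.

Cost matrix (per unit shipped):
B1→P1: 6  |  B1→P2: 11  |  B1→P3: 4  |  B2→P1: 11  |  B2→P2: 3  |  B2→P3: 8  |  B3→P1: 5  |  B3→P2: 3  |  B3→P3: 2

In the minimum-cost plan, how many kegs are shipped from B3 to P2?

50

The minimum-cost plan:
  B1 to P1: 5 × 6 = 30
  B1 to P3: 90 × 4 = 360
  B2 to P2: 110 × 3 = 330
  B3 to P2: 50 × 3 = 150
  B3 to P3: 20 × 2 = 40
Total cost = 910.
So B3→P2 carries 50 kegs.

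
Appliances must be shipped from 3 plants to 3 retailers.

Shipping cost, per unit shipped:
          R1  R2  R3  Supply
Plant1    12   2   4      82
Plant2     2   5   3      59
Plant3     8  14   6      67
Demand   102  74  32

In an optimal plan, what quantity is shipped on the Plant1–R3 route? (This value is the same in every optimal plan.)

Optimal shipments:
  Plant1 to R2: 74 × 2 = 148
  Plant1 to R3: 8 × 4 = 32
  Plant2 to R1: 59 × 2 = 118
  Plant3 to R1: 43 × 8 = 344
  Plant3 to R3: 24 × 6 = 144
Total cost = 786.
So Plant1→R3 carries 8 units.

8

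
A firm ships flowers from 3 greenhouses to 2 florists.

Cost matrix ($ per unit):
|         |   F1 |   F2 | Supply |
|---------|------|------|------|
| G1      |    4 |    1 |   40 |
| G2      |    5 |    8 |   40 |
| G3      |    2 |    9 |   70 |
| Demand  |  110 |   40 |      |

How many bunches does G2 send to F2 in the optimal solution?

0

Solving gives:
  G1->F2: 40 × $1 = $40
  G2->F1: 40 × $5 = $200
  G3->F1: 70 × $2 = $140
Total cost = $380.
The route G2→F2 is not used.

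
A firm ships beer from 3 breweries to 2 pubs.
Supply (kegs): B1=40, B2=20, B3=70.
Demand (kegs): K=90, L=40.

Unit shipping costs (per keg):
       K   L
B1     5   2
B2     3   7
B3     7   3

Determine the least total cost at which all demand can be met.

An optimal shipping plan:
  B1->K: 40 × 5 = 200
  B2->K: 20 × 3 = 60
  B3->K: 30 × 7 = 210
  B3->L: 40 × 3 = 120
Total = 200 + 60 + 210 + 120 = 590.
(Supply check: B1 ships 40; B2 ships 20; B3 ships 70.)

590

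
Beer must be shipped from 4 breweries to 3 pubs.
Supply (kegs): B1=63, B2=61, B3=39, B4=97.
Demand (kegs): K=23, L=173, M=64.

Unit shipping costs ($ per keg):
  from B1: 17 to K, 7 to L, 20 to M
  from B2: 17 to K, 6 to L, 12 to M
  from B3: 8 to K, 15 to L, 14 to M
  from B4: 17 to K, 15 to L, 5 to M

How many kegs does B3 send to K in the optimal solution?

Optimal shipments:
  B1→L: 63 × $7 = $441
  B2→L: 61 × $6 = $366
  B3→K: 23 × $8 = $184
  B3→L: 16 × $15 = $240
  B4→L: 33 × $15 = $495
  B4→M: 64 × $5 = $320
Total cost = $2046.
So B3→K carries 23 kegs.

23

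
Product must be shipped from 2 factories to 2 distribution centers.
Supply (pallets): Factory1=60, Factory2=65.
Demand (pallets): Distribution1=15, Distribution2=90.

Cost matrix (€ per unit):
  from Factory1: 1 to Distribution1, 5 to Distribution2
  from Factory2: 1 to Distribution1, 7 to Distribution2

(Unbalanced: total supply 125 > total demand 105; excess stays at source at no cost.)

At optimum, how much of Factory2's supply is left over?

An optimal plan:
  Factory1→Distribution2: 60 pallets
  Factory2→Distribution1: 15 pallets
  Factory2→Distribution2: 30 pallets
Total cost = €525.
Factory2 ships 45 of its 65, leaving 20.

20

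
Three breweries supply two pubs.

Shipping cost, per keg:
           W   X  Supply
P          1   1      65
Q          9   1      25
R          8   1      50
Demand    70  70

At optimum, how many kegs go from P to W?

The minimum-cost plan:
  P–W: 65 × 1 = 65
  Q–X: 25 × 1 = 25
  R–W: 5 × 8 = 40
  R–X: 45 × 1 = 45
Total cost = 175.
So P→W carries 65 kegs.

65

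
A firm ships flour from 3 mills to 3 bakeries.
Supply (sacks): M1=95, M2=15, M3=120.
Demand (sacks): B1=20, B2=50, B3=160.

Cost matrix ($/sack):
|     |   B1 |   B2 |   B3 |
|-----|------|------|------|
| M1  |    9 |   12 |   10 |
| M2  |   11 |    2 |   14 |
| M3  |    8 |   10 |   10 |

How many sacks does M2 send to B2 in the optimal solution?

15

Optimal shipments:
  M1->B3: 95 × $10 = $950
  M2->B2: 15 × $2 = $30
  M3->B1: 20 × $8 = $160
  M3->B2: 35 × $10 = $350
  M3->B3: 65 × $10 = $650
Total cost = $2140.
So M2→B2 carries 15 sacks.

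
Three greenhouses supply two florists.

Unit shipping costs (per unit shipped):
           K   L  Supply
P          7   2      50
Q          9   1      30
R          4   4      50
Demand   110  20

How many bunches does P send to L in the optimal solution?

0

Optimal shipments:
  P to K: 50 × 7 = 350
  Q to K: 10 × 9 = 90
  Q to L: 20 × 1 = 20
  R to K: 50 × 4 = 200
Total cost = 660.
The route P→L is not used.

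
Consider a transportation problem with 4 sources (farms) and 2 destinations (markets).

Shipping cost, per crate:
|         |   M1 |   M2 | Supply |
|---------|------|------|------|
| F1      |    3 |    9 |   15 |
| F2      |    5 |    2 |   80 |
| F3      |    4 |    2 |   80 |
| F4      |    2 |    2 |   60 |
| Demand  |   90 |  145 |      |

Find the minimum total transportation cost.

515

An optimal shipping plan:
  F1→M1: 15 × 3 = 45
  F2→M2: 80 × 2 = 160
  F3→M1: 15 × 4 = 60
  F3→M2: 65 × 2 = 130
  F4→M1: 60 × 2 = 120
Total = 45 + 160 + 60 + 130 + 120 = 515.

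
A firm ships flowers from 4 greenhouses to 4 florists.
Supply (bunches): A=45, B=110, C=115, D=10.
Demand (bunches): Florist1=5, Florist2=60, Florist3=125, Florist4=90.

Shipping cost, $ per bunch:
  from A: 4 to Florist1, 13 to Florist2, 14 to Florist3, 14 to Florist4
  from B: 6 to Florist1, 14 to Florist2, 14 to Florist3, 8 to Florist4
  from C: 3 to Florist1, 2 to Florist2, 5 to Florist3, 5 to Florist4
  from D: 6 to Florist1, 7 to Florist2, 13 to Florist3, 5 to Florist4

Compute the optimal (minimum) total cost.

2075

A cheapest plan:
  A→Florist1: 5 × $4 = $20
  A→Florist3: 40 × $14 = $560
  B→Florist3: 20 × $14 = $280
  B→Florist4: 90 × $8 = $720
  C→Florist2: 50 × $2 = $100
  C→Florist3: 65 × $5 = $325
  D→Florist2: 10 × $7 = $70
Total = 20 + 560 + 280 + 720 + 100 + 325 + 70 = $2075.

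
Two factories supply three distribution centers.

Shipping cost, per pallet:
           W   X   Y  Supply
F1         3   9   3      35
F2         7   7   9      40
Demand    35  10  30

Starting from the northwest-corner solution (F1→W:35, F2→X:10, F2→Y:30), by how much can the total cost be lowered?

Current plan cost = 35·3 + 10·7 + 30·9 = 445.
Optimal plan:
  F1→W: 5 × 3 = 15
  F1→Y: 30 × 3 = 90
  F2→W: 30 × 7 = 210
  F2→X: 10 × 7 = 70
Optimal cost = 385.
Saving = 445 − 385 = 60.

60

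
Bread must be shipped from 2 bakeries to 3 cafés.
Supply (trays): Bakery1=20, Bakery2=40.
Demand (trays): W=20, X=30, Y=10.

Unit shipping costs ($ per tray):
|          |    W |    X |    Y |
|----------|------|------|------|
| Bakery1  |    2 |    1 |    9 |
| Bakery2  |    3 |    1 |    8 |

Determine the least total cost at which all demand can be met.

150

Optimal allocation:
  Bakery1→W: 20 × $2 = $40
  Bakery2→X: 30 × $1 = $30
  Bakery2→Y: 10 × $8 = $80
Total = 40 + 30 + 80 = $150.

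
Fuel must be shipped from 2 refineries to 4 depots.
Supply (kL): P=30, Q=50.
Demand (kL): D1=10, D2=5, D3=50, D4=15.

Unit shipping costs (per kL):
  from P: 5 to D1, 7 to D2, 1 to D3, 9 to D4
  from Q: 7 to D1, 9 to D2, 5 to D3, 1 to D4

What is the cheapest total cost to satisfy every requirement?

260

A cheapest plan:
  P to D3: 30 × 1 = 30
  Q to D1: 10 × 7 = 70
  Q to D2: 5 × 9 = 45
  Q to D3: 20 × 5 = 100
  Q to D4: 15 × 1 = 15
Total = 30 + 70 + 45 + 100 + 15 = 260.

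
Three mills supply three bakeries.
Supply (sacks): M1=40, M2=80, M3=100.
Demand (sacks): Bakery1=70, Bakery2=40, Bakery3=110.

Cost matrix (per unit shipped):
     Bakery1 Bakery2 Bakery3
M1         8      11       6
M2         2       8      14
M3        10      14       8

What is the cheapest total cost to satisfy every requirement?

Optimal allocation:
  M1–Bakery2: 30 sacks
  M1–Bakery3: 10 sacks
  M2–Bakery1: 70 sacks
  M2–Bakery2: 10 sacks
  M3–Bakery3: 100 sacks
Total cost = 1410.

1410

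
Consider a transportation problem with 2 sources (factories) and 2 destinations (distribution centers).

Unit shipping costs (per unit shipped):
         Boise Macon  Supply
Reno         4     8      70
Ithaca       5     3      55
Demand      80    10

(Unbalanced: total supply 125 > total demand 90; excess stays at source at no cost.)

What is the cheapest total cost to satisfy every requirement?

360

One minimum-cost allocation:
  Reno→Boise: 70 × 4 = 280
  Ithaca→Boise: 10 × 5 = 50
  Ithaca→Macon: 10 × 3 = 30
Total = 280 + 50 + 30 = 360.
(Supply check: Reno ships 70; Ithaca ships 20.)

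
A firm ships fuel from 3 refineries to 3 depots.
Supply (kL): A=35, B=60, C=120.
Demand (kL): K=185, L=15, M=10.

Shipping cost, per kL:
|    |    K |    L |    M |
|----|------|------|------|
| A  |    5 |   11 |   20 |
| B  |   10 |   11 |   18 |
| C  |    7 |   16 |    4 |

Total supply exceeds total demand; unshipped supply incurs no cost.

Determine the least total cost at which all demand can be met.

1550

A cheapest plan:
  A to K: 35 × 5 = 175
  B to K: 40 × 10 = 400
  B to L: 15 × 11 = 165
  C to K: 110 × 7 = 770
  C to M: 10 × 4 = 40
Total = 175 + 400 + 165 + 770 + 40 = 1550.
(Supply check: A ships 35; B ships 55; C ships 120.)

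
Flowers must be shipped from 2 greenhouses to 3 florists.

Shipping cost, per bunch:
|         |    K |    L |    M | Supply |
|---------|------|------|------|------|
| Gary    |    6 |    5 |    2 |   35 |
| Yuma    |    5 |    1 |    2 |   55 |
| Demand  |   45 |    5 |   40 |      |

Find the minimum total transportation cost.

Optimal allocation:
  Gary–M: 35 × 2 = 70
  Yuma–K: 45 × 5 = 225
  Yuma–L: 5 × 1 = 5
  Yuma–M: 5 × 2 = 10
Total = 70 + 225 + 5 + 10 = 310.
(Supply check: Gary ships 35; Yuma ships 55.)

310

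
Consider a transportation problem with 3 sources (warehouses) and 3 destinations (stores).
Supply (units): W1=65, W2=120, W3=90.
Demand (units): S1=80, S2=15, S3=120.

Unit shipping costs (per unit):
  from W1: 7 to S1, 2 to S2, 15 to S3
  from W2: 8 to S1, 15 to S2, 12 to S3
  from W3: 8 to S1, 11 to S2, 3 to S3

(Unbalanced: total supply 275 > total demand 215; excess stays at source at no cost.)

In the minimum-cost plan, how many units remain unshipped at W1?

An optimal plan:
  W1->S1: 50 × 7 = 350
  W1->S2: 15 × 2 = 30
  W2->S1: 30 × 8 = 240
  W2->S3: 30 × 12 = 360
  W3->S3: 90 × 3 = 270
Total cost = 1250.
W1 ships 65 of its 65, leaving 0.

0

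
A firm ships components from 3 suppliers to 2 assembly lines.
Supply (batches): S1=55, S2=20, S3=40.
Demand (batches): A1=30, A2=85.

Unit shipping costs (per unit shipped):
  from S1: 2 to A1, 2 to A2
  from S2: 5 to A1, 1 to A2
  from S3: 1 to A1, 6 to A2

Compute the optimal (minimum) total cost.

Optimal allocation:
  S1 to A2: 55 × 2 = 110
  S2 to A2: 20 × 1 = 20
  S3 to A1: 30 × 1 = 30
  S3 to A2: 10 × 6 = 60
Total = 110 + 20 + 30 + 60 = 220.
(Supply check: S1 ships 55; S2 ships 20; S3 ships 40.)

220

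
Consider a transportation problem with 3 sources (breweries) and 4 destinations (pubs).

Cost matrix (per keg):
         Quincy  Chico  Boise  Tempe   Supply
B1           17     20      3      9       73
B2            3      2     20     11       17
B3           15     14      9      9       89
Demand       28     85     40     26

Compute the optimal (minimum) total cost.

1774

Optimal allocation:
  B1–Quincy: 7 kegs
  B1–Boise: 40 kegs
  B1–Tempe: 26 kegs
  B2–Chico: 17 kegs
  B3–Quincy: 21 kegs
  B3–Chico: 68 kegs
Total cost = 1774.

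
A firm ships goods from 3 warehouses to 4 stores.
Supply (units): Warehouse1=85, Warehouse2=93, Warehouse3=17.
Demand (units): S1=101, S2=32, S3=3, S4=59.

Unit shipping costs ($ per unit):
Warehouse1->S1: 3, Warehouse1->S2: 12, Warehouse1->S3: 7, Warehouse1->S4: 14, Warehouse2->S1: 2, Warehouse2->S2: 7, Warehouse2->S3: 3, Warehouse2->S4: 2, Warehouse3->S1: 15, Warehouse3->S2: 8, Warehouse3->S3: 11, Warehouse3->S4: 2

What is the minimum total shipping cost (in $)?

An optimal shipping plan:
  Warehouse1–S1: 85 × $3 = $255
  Warehouse2–S1: 16 × $2 = $32
  Warehouse2–S2: 32 × $7 = $224
  Warehouse2–S3: 3 × $3 = $9
  Warehouse2–S4: 42 × $2 = $84
  Warehouse3–S4: 17 × $2 = $34
Total = 255 + 32 + 224 + 9 + 84 + 34 = $638.

638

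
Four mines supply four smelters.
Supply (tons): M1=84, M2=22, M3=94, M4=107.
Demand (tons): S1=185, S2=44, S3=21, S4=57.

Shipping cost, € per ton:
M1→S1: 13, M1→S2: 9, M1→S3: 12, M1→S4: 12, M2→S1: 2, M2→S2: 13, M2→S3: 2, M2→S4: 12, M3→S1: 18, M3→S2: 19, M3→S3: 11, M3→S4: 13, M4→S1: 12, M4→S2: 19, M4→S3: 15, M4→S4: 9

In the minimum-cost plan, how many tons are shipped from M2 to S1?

The minimum-cost plan:
  M1→S1: 40 × €13 = €520
  M1→S2: 44 × €9 = €396
  M2→S1: 22 × €2 = €44
  M3→S1: 16 × €18 = €288
  M3→S3: 21 × €11 = €231
  M3→S4: 57 × €13 = €741
  M4→S1: 107 × €12 = €1284
Total cost = €3504.
So M2→S1 carries 22 tons.

22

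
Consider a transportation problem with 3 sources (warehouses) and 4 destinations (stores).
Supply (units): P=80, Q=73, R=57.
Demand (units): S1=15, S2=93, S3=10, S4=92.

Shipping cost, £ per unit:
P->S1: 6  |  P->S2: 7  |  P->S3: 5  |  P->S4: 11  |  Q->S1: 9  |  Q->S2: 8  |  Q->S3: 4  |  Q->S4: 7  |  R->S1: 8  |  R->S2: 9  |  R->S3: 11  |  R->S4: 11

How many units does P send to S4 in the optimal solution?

Solving gives:
  P->S2: 70 × £7 = £490
  P->S3: 10 × £5 = £50
  Q->S4: 73 × £7 = £511
  R->S1: 15 × £8 = £120
  R->S2: 23 × £9 = £207
  R->S4: 19 × £11 = £209
Total cost = £1587.
The route P→S4 is not used.

0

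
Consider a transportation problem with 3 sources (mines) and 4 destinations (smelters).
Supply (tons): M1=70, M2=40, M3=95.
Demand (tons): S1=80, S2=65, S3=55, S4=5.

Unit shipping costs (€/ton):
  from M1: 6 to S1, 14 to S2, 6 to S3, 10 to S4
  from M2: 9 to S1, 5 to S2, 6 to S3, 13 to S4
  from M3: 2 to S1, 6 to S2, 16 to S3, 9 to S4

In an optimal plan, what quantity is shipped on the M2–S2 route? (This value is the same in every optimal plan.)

Optimal shipments:
  M1 to S1: 10 tons
  M1 to S3: 55 tons
  M1 to S4: 5 tons
  M2 to S2: 40 tons
  M3 to S1: 70 tons
  M3 to S2: 25 tons
Total cost = €930.
So M2→S2 carries 40 tons.

40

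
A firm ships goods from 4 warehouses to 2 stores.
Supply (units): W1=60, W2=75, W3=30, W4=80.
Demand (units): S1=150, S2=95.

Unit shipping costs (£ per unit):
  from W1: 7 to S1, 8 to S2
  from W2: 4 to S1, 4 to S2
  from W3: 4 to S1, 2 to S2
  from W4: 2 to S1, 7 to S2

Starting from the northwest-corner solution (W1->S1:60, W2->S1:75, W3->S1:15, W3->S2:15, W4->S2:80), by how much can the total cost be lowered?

Current plan cost = 60·7 + 75·4 + 15·4 + 15·2 + 80·7 = £1370.
Optimal plan:
  W1→S1: 60 × £7 = £420
  W2→S1: 10 × £4 = £40
  W2→S2: 65 × £4 = £260
  W3→S2: 30 × £2 = £60
  W4→S1: 80 × £2 = £160
Optimal cost = £940.
Saving = 1370 − 940 = £430.

430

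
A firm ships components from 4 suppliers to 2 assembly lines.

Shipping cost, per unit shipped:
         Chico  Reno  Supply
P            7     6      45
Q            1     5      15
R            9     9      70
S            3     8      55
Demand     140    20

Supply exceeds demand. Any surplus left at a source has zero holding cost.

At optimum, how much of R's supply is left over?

Minimum-cost shipments:
  P->Chico: 25 batches
  P->Reno: 20 batches
  Q->Chico: 15 batches
  R->Chico: 45 batches
  S->Chico: 55 batches
Total cost = 880.
R ships 45 of its 70, leaving 25.

25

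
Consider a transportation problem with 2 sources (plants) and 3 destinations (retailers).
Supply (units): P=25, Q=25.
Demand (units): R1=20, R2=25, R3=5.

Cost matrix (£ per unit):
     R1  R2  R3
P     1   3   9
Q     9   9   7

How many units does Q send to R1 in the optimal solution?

Optimal shipments:
  P–R1: 20 × £1 = £20
  P–R2: 5 × £3 = £15
  Q–R2: 20 × £9 = £180
  Q–R3: 5 × £7 = £35
Total cost = £250.
The route Q→R1 is not used.

0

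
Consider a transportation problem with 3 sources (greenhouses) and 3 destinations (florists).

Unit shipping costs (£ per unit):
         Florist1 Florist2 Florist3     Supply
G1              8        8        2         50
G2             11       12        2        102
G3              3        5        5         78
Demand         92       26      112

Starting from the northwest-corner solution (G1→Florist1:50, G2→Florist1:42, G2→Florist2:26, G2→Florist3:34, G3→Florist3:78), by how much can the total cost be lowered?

854

Current plan cost = 50·8 + 42·11 + 26·12 + 34·2 + 78·5 = £1632.
Optimal plan:
  G1→Florist1: 14 × £8 = £112
  G1→Florist2: 26 × £8 = £208
  G1→Florist3: 10 × £2 = £20
  G2→Florist3: 102 × £2 = £204
  G3→Florist1: 78 × £3 = £234
Optimal cost = £778.
Saving = 1632 − 778 = £854.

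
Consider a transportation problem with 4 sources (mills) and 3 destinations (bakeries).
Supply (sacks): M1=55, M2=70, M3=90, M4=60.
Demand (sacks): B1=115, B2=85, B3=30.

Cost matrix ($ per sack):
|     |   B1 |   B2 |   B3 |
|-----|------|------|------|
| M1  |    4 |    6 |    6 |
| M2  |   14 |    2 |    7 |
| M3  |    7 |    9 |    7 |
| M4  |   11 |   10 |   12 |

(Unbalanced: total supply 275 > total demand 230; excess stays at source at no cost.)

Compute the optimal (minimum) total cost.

1140

Optimal allocation:
  M1–B1: 55 × $4 = $220
  M2–B2: 70 × $2 = $140
  M3–B1: 60 × $7 = $420
  M3–B3: 30 × $7 = $210
  M4–B2: 15 × $10 = $150
Total = 220 + 140 + 420 + 210 + 150 = $1140.
(Supply check: M1 ships 55; M2 ships 70; M3 ships 90; M4 ships 15.)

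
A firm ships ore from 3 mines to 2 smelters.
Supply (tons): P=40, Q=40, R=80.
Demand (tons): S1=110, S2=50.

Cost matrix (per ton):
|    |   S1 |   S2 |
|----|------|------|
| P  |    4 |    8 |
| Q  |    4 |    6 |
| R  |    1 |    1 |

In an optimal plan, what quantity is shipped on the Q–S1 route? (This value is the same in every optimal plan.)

The minimum-cost plan:
  P–S1: 40 × 4 = 160
  Q–S1: 40 × 4 = 160
  R–S1: 30 × 1 = 30
  R–S2: 50 × 1 = 50
Total cost = 400.
So Q→S1 carries 40 tons.

40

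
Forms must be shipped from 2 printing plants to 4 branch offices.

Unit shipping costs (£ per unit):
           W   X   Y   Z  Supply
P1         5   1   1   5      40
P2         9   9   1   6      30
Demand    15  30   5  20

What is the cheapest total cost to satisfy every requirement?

250

A cheapest plan:
  P1–W: 10 × £5 = £50
  P1–X: 30 × £1 = £30
  P2–W: 5 × £9 = £45
  P2–Y: 5 × £1 = £5
  P2–Z: 20 × £6 = £120
Total = 50 + 30 + 45 + 5 + 120 = £250.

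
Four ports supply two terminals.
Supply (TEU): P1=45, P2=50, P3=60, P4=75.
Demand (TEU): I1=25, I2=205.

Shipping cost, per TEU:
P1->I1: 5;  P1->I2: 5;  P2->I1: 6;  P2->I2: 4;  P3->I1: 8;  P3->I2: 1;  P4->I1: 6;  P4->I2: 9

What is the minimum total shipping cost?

1085

An optimal shipping plan:
  P1–I2: 45 × 5 = 225
  P2–I2: 50 × 4 = 200
  P3–I2: 60 × 1 = 60
  P4–I1: 25 × 6 = 150
  P4–I2: 50 × 9 = 450
Total = 225 + 200 + 60 + 150 + 450 = 1085.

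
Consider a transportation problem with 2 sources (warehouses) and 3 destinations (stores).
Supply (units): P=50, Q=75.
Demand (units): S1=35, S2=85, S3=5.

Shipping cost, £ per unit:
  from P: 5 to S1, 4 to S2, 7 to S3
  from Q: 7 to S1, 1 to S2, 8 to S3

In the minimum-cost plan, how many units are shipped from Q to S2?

Solving gives:
  P->S1: 35 × £5 = £175
  P->S2: 10 × £4 = £40
  P->S3: 5 × £7 = £35
  Q->S2: 75 × £1 = £75
Total cost = £325.
So Q→S2 carries 75 units.

75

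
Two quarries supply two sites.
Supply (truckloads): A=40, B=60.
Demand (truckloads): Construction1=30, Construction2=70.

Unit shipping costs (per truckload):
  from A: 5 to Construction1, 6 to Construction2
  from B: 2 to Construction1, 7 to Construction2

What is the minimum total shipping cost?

510

An optimal shipping plan:
  A to Construction2: 40 × 6 = 240
  B to Construction1: 30 × 2 = 60
  B to Construction2: 30 × 7 = 210
Total = 240 + 60 + 210 = 510.
(Supply check: A ships 40; B ships 60.)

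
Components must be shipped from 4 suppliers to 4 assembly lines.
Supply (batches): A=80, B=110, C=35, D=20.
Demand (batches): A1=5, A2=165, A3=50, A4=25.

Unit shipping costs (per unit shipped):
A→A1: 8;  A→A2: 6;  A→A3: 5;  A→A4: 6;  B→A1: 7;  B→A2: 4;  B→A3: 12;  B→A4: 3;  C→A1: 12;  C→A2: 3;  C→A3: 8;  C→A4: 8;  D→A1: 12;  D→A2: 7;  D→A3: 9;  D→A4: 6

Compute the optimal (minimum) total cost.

Optimal allocation:
  A to A1: 5 batches
  A to A2: 25 batches
  A to A3: 50 batches
  B to A2: 85 batches
  B to A4: 25 batches
  C to A2: 35 batches
  D to A2: 20 batches
Total cost = 1100.

1100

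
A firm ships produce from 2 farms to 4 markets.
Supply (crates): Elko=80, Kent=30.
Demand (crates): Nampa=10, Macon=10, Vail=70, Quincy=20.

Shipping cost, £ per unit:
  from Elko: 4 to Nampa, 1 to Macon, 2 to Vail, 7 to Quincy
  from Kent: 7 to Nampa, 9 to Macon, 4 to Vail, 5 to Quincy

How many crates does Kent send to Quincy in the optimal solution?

Solving gives:
  Elko→Nampa: 10 × £4 = £40
  Elko→Macon: 10 × £1 = £10
  Elko→Vail: 60 × £2 = £120
  Kent→Vail: 10 × £4 = £40
  Kent→Quincy: 20 × £5 = £100
Total cost = £310.
So Kent→Quincy carries 20 crates.

20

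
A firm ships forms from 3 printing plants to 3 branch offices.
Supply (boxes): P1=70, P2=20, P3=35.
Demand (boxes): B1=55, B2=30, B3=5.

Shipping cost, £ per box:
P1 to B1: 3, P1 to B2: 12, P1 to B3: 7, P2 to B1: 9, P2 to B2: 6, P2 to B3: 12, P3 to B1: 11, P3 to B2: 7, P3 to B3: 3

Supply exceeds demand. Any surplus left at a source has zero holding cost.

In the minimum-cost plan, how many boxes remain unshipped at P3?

Minimum-cost shipments:
  P1 to B1: 55 × £3 = £165
  P2 to B2: 20 × £6 = £120
  P3 to B2: 10 × £7 = £70
  P3 to B3: 5 × £3 = £15
Total cost = £370.
P3 ships 15 of its 35, leaving 20.

20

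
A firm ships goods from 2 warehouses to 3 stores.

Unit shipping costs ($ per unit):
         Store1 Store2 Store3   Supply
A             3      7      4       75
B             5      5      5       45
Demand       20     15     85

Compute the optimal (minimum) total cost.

An optimal shipping plan:
  A→Store1: 20 × $3 = $60
  A→Store3: 55 × $4 = $220
  B→Store2: 15 × $5 = $75
  B→Store3: 30 × $5 = $150
Total = 60 + 220 + 75 + 150 = $505.

505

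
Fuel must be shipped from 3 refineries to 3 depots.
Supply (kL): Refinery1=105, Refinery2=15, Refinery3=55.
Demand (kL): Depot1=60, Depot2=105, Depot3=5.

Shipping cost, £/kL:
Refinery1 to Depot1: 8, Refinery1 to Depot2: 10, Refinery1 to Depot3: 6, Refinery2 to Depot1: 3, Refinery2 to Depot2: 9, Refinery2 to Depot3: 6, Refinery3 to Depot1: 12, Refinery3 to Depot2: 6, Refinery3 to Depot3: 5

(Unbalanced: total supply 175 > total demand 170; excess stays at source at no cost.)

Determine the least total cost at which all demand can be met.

A cheapest plan:
  Refinery1–Depot1: 45 kL
  Refinery1–Depot2: 50 kL
  Refinery1–Depot3: 5 kL
  Refinery2–Depot1: 15 kL
  Refinery3–Depot2: 55 kL
Total cost = £1265.

1265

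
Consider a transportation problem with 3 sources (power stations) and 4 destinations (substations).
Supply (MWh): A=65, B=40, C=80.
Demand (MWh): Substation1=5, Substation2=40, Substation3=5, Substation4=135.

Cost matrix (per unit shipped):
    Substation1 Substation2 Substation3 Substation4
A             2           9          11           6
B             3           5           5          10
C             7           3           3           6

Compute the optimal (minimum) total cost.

An optimal shipping plan:
  A to Substation4: 65 × 6 = 390
  B to Substation1: 5 × 3 = 15
  B to Substation2: 35 × 5 = 175
  C to Substation2: 5 × 3 = 15
  C to Substation3: 5 × 3 = 15
  C to Substation4: 70 × 6 = 420
Total = 390 + 15 + 175 + 15 + 15 + 420 = 1030.
(Supply check: A ships 65; B ships 40; C ships 80.)

1030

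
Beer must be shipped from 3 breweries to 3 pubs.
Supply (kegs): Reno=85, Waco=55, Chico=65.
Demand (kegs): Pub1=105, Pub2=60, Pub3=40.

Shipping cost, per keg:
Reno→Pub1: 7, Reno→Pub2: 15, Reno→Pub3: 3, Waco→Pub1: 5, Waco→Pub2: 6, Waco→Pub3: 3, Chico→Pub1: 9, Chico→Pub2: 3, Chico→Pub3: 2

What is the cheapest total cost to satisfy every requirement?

920

One minimum-cost allocation:
  Reno→Pub1: 50 kegs
  Reno→Pub3: 35 kegs
  Waco→Pub1: 55 kegs
  Chico→Pub2: 60 kegs
  Chico→Pub3: 5 kegs
Total cost = 920.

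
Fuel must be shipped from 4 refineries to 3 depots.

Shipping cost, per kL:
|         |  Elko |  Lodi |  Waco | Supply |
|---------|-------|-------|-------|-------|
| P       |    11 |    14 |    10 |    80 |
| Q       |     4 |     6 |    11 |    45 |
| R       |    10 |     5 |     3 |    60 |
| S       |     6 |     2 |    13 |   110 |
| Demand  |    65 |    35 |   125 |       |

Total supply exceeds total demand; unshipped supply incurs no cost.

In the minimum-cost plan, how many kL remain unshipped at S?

Minimum-cost shipments:
  P→Waco: 65 × 10 = 650
  Q→Elko: 45 × 4 = 180
  R→Waco: 60 × 3 = 180
  S→Elko: 20 × 6 = 120
  S→Lodi: 35 × 2 = 70
Total cost = 1200.
S ships 55 of its 110, leaving 55.

55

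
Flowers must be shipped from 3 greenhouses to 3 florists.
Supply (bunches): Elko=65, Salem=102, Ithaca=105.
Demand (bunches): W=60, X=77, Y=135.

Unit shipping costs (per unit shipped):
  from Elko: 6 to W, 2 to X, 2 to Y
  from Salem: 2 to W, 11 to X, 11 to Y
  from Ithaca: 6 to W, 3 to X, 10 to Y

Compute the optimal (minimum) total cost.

1223

One minimum-cost allocation:
  Elko–Y: 65 × 2 = 130
  Salem–W: 60 × 2 = 120
  Salem–Y: 42 × 11 = 462
  Ithaca–X: 77 × 3 = 231
  Ithaca–Y: 28 × 10 = 280
Total = 130 + 120 + 462 + 231 + 280 = 1223.
(Supply check: Elko ships 65; Salem ships 102; Ithaca ships 105.)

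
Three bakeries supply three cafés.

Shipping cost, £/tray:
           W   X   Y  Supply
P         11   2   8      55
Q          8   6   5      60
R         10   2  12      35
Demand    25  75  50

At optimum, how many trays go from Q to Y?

50

Solving gives:
  P to X: 55 trays
  Q to W: 10 trays
  Q to Y: 50 trays
  R to W: 15 trays
  R to X: 20 trays
Total cost = £630.
So Q→Y carries 50 trays.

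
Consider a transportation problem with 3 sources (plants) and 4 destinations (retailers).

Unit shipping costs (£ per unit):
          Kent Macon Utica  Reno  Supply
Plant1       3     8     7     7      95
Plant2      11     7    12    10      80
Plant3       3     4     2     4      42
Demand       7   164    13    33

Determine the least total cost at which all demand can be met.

An optimal shipping plan:
  Plant1 to Kent: 7 units
  Plant1 to Macon: 55 units
  Plant1 to Reno: 33 units
  Plant2 to Macon: 80 units
  Plant3 to Macon: 29 units
  Plant3 to Utica: 13 units
Total cost = £1394.

1394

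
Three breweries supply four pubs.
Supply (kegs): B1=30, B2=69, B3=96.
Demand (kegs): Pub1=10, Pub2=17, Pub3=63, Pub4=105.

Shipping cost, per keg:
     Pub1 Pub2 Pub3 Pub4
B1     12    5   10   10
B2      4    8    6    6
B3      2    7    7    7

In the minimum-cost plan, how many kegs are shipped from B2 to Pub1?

0

The minimum-cost plan:
  B1->Pub2: 17 × 5 = 85
  B1->Pub4: 13 × 10 = 130
  B2->Pub4: 69 × 6 = 414
  B3->Pub1: 10 × 2 = 20
  B3->Pub3: 63 × 7 = 441
  B3->Pub4: 23 × 7 = 161
Total cost = 1251.
The route B2→Pub1 is not used.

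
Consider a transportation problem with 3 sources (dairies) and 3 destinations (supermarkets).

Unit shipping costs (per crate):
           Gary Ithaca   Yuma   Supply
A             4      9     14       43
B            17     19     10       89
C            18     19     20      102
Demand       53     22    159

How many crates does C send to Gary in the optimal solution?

Optimal shipments:
  A→Gary: 43 × 4 = 172
  B→Yuma: 89 × 10 = 890
  C→Gary: 10 × 18 = 180
  C→Ithaca: 22 × 19 = 418
  C→Yuma: 70 × 20 = 1400
Total cost = 3060.
So C→Gary carries 10 crates.

10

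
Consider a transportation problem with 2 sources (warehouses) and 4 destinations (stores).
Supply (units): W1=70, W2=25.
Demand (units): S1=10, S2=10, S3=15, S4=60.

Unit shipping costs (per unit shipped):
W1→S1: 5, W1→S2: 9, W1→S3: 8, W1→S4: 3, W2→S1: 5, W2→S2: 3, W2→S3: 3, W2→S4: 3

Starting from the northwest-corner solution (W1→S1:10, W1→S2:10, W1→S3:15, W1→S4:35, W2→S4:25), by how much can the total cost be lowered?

Current plan cost = 10·5 + 10·9 + 15·8 + 35·3 + 25·3 = 440.
Optimal plan:
  W1–S1: 10 × 5 = 50
  W1–S4: 60 × 3 = 180
  W2–S2: 10 × 3 = 30
  W2–S3: 15 × 3 = 45
Optimal cost = 305.
Saving = 440 − 305 = 135.

135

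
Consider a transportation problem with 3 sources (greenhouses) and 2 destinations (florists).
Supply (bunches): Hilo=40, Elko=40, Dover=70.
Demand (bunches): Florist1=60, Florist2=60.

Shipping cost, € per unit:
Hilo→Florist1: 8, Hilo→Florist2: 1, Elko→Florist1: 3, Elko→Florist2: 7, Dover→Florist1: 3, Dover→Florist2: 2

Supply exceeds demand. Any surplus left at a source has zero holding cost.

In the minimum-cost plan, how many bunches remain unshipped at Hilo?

0

Minimum-cost shipments:
  Hilo->Florist2: 40 bunches
  Elko->Florist1: 10 bunches
  Dover->Florist1: 50 bunches
  Dover->Florist2: 20 bunches
Total cost = €260.
Hilo ships 40 of its 40, leaving 0.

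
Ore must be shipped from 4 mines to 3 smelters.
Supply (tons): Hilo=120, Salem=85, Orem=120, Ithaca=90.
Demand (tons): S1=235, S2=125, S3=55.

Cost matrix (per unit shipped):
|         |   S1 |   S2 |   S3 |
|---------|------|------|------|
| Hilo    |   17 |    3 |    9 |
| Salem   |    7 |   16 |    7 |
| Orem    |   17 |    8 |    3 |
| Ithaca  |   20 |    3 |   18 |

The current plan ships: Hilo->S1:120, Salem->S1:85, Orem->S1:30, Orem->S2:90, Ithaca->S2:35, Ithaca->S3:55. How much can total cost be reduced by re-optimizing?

1275

Current plan cost = 120·17 + 85·7 + 30·17 + 90·8 + 35·3 + 55·18 = 4960.
Optimal plan:
  Hilo to S1: 85 tons
  Hilo to S2: 35 tons
  Salem to S1: 85 tons
  Orem to S1: 65 tons
  Orem to S3: 55 tons
  Ithaca to S2: 90 tons
Optimal cost = 3685.
Saving = 4960 − 3685 = 1275.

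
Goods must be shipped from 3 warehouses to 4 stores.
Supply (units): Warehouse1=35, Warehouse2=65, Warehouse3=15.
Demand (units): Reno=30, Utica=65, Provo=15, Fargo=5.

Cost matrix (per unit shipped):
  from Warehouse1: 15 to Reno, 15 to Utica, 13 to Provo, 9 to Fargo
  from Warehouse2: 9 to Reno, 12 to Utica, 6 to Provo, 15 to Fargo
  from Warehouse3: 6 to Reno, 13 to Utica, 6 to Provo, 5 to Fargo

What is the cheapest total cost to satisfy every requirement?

1230

Optimal allocation:
  Warehouse1→Utica: 30 × 15 = 450
  Warehouse1→Fargo: 5 × 9 = 45
  Warehouse2→Reno: 15 × 9 = 135
  Warehouse2→Utica: 35 × 12 = 420
  Warehouse2→Provo: 15 × 6 = 90
  Warehouse3→Reno: 15 × 6 = 90
Total = 450 + 45 + 135 + 420 + 90 + 90 = 1230.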